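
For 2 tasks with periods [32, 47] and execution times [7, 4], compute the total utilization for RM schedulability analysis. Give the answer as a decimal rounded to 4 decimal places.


Compute individual utilizations (exact fractions):
  Task 1: C/T = 7/32 (approx. 0.2188)
  Task 2: C/T = 4/47 (approx. 0.0851)
Total utilization U = 7/32 + 4/47 = 457/1504
Rounded to 4 decimal places: U = 0.3039
RM (Liu & Layland) bound for 2 tasks = 0.828427; compare with U = 457/1504 (approx. 0.303856)
U <= bound, so schedulable by RM sufficient condition.

0.3039


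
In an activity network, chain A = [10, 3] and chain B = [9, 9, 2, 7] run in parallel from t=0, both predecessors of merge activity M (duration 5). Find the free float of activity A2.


ES(A2) = sum of predecessors on chain A = 10
EF(A2) = ES + duration = 10 + 3 = 13
Successor of A2 is M. ES(M) = max(sum(A), sum(B)) = max(13, 27) = 27
Free float = ES(successor) - EF(current) = 27 - 13 = 14

14


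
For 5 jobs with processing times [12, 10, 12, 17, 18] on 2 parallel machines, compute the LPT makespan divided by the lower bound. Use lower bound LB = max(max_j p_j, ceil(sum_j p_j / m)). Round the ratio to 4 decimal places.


LPT order: [18, 17, 12, 12, 10]
Machine loads after assignment: [30, 39]
LPT makespan = 39
Lower bound = max(max_job, ceil(total/2)) = max(18, 35) = 35
Ratio = 39 / 35 = 1.1143

1.1143


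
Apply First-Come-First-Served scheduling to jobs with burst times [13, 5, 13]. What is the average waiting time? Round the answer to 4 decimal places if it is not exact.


FCFS order (as given): [13, 5, 13]
Waiting times:
  Job 1: wait = 0
  Job 2: wait = 13
  Job 3: wait = 18
Sum of waiting times = 31
Average waiting time = 31/3 = 10.3333

10.3333


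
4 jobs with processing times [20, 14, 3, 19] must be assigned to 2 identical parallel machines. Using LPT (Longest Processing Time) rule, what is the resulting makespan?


Sort jobs in decreasing order (LPT): [20, 19, 14, 3]
Assign each job to the least loaded machine:
  Machine 1: jobs [20, 3], load = 23
  Machine 2: jobs [19, 14], load = 33
Makespan = max load = 33

33


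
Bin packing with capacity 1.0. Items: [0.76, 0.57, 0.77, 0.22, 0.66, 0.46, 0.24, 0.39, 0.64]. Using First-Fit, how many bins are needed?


Place items sequentially using First-Fit:
  Item 0.76 -> new Bin 1
  Item 0.57 -> new Bin 2
  Item 0.77 -> new Bin 3
  Item 0.22 -> Bin 1 (now 0.98)
  Item 0.66 -> new Bin 4
  Item 0.46 -> new Bin 5
  Item 0.24 -> Bin 2 (now 0.81)
  Item 0.39 -> Bin 5 (now 0.85)
  Item 0.64 -> new Bin 6
Total bins used = 6

6


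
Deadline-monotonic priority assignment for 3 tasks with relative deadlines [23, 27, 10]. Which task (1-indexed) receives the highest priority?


Sort tasks by relative deadline (ascending):
  Task 3: deadline = 10
  Task 1: deadline = 23
  Task 2: deadline = 27
Priority order (highest first): [3, 1, 2]
Highest priority task = 3

3


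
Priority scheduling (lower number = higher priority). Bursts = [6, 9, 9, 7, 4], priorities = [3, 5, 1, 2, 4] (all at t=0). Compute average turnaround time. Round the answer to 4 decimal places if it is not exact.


Sort by priority (ascending = highest first):
Order: [(1, 9), (2, 7), (3, 6), (4, 4), (5, 9)]
Completion times:
  Priority 1, burst=9, C=9
  Priority 2, burst=7, C=16
  Priority 3, burst=6, C=22
  Priority 4, burst=4, C=26
  Priority 5, burst=9, C=35
Average turnaround = 108/5 = 21.6

21.6


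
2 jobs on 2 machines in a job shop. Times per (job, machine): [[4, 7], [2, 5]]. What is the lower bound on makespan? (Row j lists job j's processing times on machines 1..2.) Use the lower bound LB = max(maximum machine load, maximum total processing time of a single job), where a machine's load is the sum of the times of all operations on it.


Machine loads:
  Machine 1: 4 + 2 = 6
  Machine 2: 7 + 5 = 12
Max machine load = 12
Job totals:
  Job 1: 11
  Job 2: 7
Max job total = 11
Lower bound = max(12, 11) = 12

12


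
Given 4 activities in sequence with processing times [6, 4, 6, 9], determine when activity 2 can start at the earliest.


Activity 2 starts after activities 1 through 1 complete.
Predecessor durations: [6]
ES = 6 = 6

6


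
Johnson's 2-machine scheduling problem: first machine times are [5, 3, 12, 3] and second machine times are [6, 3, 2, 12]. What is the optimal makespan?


Apply Johnson's rule:
  Group 1 (a <= b): [(2, 3, 3), (4, 3, 12), (1, 5, 6)]
  Group 2 (a > b): [(3, 12, 2)]
Optimal job order: [2, 4, 1, 3]
Schedule:
  Job 2: M1 done at 3, M2 done at 6
  Job 4: M1 done at 6, M2 done at 18
  Job 1: M1 done at 11, M2 done at 24
  Job 3: M1 done at 23, M2 done at 26
Makespan = 26

26


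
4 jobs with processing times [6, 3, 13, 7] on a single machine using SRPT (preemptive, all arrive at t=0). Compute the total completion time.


Since all jobs arrive at t=0, SRPT equals SPT ordering.
SPT order: [3, 6, 7, 13]
Completion times:
  Job 1: p=3, C=3
  Job 2: p=6, C=9
  Job 3: p=7, C=16
  Job 4: p=13, C=29
Total completion time = 3 + 9 + 16 + 29 = 57

57


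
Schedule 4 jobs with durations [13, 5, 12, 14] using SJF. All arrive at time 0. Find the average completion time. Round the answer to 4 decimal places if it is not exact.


SJF order (ascending): [5, 12, 13, 14]
Completion times:
  Job 1: burst=5, C=5
  Job 2: burst=12, C=17
  Job 3: burst=13, C=30
  Job 4: burst=14, C=44
Average completion = 96/4 = 24.0

24.0


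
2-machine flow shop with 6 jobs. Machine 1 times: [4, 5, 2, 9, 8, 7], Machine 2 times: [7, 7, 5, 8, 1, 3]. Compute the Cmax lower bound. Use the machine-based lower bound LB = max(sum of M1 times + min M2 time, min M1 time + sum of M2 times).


LB1 = sum(M1 times) + min(M2 times) = 35 + 1 = 36
LB2 = min(M1 times) + sum(M2 times) = 2 + 31 = 33
Lower bound = max(LB1, LB2) = max(36, 33) = 36

36


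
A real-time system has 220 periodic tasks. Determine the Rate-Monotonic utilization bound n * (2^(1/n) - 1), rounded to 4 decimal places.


Compute 2^(1/220) = 1.0031556376
Subtract 1: 1.0031556376 - 1 = 0.0031556376
Multiply by n: 220 * 0.0031556376 = 0.6942402720
Round to 4 dp: 0.6942

0.6942


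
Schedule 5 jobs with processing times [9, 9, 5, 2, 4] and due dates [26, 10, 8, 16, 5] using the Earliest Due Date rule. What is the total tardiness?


Sort by due date (EDD order): [(4, 5), (5, 8), (9, 10), (2, 16), (9, 26)]
Compute completion times and tardiness:
  Job 1: p=4, d=5, C=4, tardiness=max(0,4-5)=0
  Job 2: p=5, d=8, C=9, tardiness=max(0,9-8)=1
  Job 3: p=9, d=10, C=18, tardiness=max(0,18-10)=8
  Job 4: p=2, d=16, C=20, tardiness=max(0,20-16)=4
  Job 5: p=9, d=26, C=29, tardiness=max(0,29-26)=3
Total tardiness = 16

16


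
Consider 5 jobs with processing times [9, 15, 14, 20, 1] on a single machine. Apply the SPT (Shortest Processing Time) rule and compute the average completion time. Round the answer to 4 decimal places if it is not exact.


Sort jobs by processing time (SPT order): [1, 9, 14, 15, 20]
Compute completion times sequentially:
  Job 1: processing = 1, completes at 1
  Job 2: processing = 9, completes at 10
  Job 3: processing = 14, completes at 24
  Job 4: processing = 15, completes at 39
  Job 5: processing = 20, completes at 59
Sum of completion times = 133
Average completion time = 133/5 = 26.6

26.6


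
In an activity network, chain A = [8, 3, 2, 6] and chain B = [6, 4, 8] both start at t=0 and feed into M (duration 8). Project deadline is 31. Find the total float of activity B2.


Forward pass: ES(B2) = sum of predecessors on chain B = 6
EF = ES + duration = 6 + 4 = 10
Backward pass: LF(M) = deadline = 31; LS(M) = 31 - 8 = 23
LF(B2) = LS(M) - sum(successors on chain B) = 23 - 8 = 15
LS = LF - duration = 15 - 4 = 11
Total float = LS - ES = 11 - 6 = 5

5


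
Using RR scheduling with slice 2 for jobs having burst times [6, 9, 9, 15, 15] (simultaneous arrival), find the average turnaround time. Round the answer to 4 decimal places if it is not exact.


Time quantum = 2
Execution trace:
  J1 runs 2 units, time = 2
  J2 runs 2 units, time = 4
  J3 runs 2 units, time = 6
  J4 runs 2 units, time = 8
  J5 runs 2 units, time = 10
  J1 runs 2 units, time = 12
  J2 runs 2 units, time = 14
  J3 runs 2 units, time = 16
  J4 runs 2 units, time = 18
  J5 runs 2 units, time = 20
  J1 runs 2 units, time = 22
  J2 runs 2 units, time = 24
  J3 runs 2 units, time = 26
  J4 runs 2 units, time = 28
  J5 runs 2 units, time = 30
  J2 runs 2 units, time = 32
  J3 runs 2 units, time = 34
  J4 runs 2 units, time = 36
  J5 runs 2 units, time = 38
  J2 runs 1 units, time = 39
  J3 runs 1 units, time = 40
  J4 runs 2 units, time = 42
  J5 runs 2 units, time = 44
  J4 runs 2 units, time = 46
  J5 runs 2 units, time = 48
  J4 runs 2 units, time = 50
  J5 runs 2 units, time = 52
  J4 runs 1 units, time = 53
  J5 runs 1 units, time = 54
Finish times: [22, 39, 40, 53, 54]
Average turnaround = 208/5 = 41.6

41.6


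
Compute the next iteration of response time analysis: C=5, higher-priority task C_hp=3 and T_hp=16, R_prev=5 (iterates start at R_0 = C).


R_next = C + ceil(R_prev / T_hp) * C_hp
ceil(5 / 16) = ceil(0.3125) = 1
Interference = 1 * 3 = 3
R_next = 5 + 3 = 8

8


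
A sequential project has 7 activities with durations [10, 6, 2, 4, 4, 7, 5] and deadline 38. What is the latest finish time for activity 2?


LF(activity 2) = deadline - sum of successor durations
Successors: activities 3 through 7 with durations [2, 4, 4, 7, 5]
Sum of successor durations = 22
LF = 38 - 22 = 16

16


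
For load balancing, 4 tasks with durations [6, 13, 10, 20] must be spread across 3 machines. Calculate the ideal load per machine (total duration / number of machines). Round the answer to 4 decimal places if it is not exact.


Total processing time = 6 + 13 + 10 + 20 = 49
Number of machines = 3
Ideal balanced load = 49 / 3 = 16.3333

16.3333


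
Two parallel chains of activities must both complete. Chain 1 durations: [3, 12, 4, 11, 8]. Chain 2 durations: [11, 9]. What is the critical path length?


Path A total = 3 + 12 + 4 + 11 + 8 = 38
Path B total = 11 + 9 = 20
Critical path = longest path = max(38, 20) = 38

38


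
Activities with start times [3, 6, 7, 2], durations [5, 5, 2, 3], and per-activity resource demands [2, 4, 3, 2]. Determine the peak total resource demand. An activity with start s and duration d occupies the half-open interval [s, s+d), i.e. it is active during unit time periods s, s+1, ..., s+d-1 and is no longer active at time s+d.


Each activity i is active on [start_i, start_i + duration_i).
Compute total resource usage per time slot:
  t=0: active resources = [], total = 0
  t=1: active resources = [], total = 0
  t=2: active resources = [2], total = 2
  t=3: active resources = [2, 2], total = 4
  t=4: active resources = [2, 2], total = 4
  t=5: active resources = [2], total = 2
  t=6: active resources = [2, 4], total = 6
  t=7: active resources = [2, 4, 3], total = 9
  t=8: active resources = [4, 3], total = 7
  t=9: active resources = [4], total = 4
  t=10: active resources = [4], total = 4
Peak resource demand = 9

9


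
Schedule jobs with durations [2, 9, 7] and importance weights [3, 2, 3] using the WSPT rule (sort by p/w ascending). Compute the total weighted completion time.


Compute p/w ratios and sort ascending (WSPT): [(2, 3), (7, 3), (9, 2)]
Compute weighted completion times:
  Job (p=2,w=3): C=2, w*C=3*2=6
  Job (p=7,w=3): C=9, w*C=3*9=27
  Job (p=9,w=2): C=18, w*C=2*18=36
Total weighted completion time = 69

69


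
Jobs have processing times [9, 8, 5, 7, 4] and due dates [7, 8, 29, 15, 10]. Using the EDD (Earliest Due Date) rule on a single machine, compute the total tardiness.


Sort by due date (EDD order): [(9, 7), (8, 8), (4, 10), (7, 15), (5, 29)]
Compute completion times and tardiness:
  Job 1: p=9, d=7, C=9, tardiness=max(0,9-7)=2
  Job 2: p=8, d=8, C=17, tardiness=max(0,17-8)=9
  Job 3: p=4, d=10, C=21, tardiness=max(0,21-10)=11
  Job 4: p=7, d=15, C=28, tardiness=max(0,28-15)=13
  Job 5: p=5, d=29, C=33, tardiness=max(0,33-29)=4
Total tardiness = 39

39


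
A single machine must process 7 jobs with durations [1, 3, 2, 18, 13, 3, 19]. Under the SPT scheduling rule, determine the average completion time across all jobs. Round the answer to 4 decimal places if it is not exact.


Sort jobs by processing time (SPT order): [1, 2, 3, 3, 13, 18, 19]
Compute completion times sequentially:
  Job 1: processing = 1, completes at 1
  Job 2: processing = 2, completes at 3
  Job 3: processing = 3, completes at 6
  Job 4: processing = 3, completes at 9
  Job 5: processing = 13, completes at 22
  Job 6: processing = 18, completes at 40
  Job 7: processing = 19, completes at 59
Sum of completion times = 140
Average completion time = 140/7 = 20.0

20.0


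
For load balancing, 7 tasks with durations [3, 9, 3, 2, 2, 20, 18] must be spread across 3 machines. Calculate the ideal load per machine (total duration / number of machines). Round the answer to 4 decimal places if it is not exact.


Total processing time = 3 + 9 + 3 + 2 + 2 + 20 + 18 = 57
Number of machines = 3
Ideal balanced load = 57 / 3 = 19.0

19.0


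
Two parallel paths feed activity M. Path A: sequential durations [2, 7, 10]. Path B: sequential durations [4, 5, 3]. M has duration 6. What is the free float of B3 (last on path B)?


ES(B3) = sum of predecessors on chain B = 9
EF(B3) = ES + duration = 9 + 3 = 12
Successor of B3 is M. ES(M) = max(sum(A), sum(B)) = max(19, 12) = 19
Free float = ES(successor) - EF(current) = 19 - 12 = 7

7


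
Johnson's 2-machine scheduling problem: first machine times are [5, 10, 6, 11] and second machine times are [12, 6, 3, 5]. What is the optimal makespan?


Apply Johnson's rule:
  Group 1 (a <= b): [(1, 5, 12)]
  Group 2 (a > b): [(2, 10, 6), (4, 11, 5), (3, 6, 3)]
Optimal job order: [1, 2, 4, 3]
Schedule:
  Job 1: M1 done at 5, M2 done at 17
  Job 2: M1 done at 15, M2 done at 23
  Job 4: M1 done at 26, M2 done at 31
  Job 3: M1 done at 32, M2 done at 35
Makespan = 35

35


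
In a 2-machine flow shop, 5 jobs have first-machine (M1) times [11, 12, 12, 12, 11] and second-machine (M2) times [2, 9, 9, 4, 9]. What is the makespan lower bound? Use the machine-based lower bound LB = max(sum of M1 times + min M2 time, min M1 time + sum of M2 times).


LB1 = sum(M1 times) + min(M2 times) = 58 + 2 = 60
LB2 = min(M1 times) + sum(M2 times) = 11 + 33 = 44
Lower bound = max(LB1, LB2) = max(60, 44) = 60

60


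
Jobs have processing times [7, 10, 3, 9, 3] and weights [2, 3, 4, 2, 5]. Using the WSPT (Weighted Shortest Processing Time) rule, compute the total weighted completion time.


Compute p/w ratios and sort ascending (WSPT): [(3, 5), (3, 4), (10, 3), (7, 2), (9, 2)]
Compute weighted completion times:
  Job (p=3,w=5): C=3, w*C=5*3=15
  Job (p=3,w=4): C=6, w*C=4*6=24
  Job (p=10,w=3): C=16, w*C=3*16=48
  Job (p=7,w=2): C=23, w*C=2*23=46
  Job (p=9,w=2): C=32, w*C=2*32=64
Total weighted completion time = 197

197


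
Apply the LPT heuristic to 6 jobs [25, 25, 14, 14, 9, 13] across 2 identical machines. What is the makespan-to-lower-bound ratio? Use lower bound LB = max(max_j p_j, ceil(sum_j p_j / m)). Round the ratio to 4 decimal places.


LPT order: [25, 25, 14, 14, 13, 9]
Machine loads after assignment: [52, 48]
LPT makespan = 52
Lower bound = max(max_job, ceil(total/2)) = max(25, 50) = 50
Ratio = 52 / 50 = 1.04

1.04


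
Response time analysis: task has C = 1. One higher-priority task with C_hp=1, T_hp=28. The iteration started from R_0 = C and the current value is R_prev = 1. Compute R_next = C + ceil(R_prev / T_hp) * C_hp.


R_next = C + ceil(R_prev / T_hp) * C_hp
ceil(1 / 28) = ceil(0.0357) = 1
Interference = 1 * 1 = 1
R_next = 1 + 1 = 2

2


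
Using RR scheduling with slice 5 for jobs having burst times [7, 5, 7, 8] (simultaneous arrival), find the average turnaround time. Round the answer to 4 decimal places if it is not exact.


Time quantum = 5
Execution trace:
  J1 runs 5 units, time = 5
  J2 runs 5 units, time = 10
  J3 runs 5 units, time = 15
  J4 runs 5 units, time = 20
  J1 runs 2 units, time = 22
  J3 runs 2 units, time = 24
  J4 runs 3 units, time = 27
Finish times: [22, 10, 24, 27]
Average turnaround = 83/4 = 20.75

20.75


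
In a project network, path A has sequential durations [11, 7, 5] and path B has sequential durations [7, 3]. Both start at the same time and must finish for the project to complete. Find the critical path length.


Path A total = 11 + 7 + 5 = 23
Path B total = 7 + 3 = 10
Critical path = longest path = max(23, 10) = 23

23


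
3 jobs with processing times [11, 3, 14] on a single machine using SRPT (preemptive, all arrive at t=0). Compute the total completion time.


Since all jobs arrive at t=0, SRPT equals SPT ordering.
SPT order: [3, 11, 14]
Completion times:
  Job 1: p=3, C=3
  Job 2: p=11, C=14
  Job 3: p=14, C=28
Total completion time = 3 + 14 + 28 = 45

45


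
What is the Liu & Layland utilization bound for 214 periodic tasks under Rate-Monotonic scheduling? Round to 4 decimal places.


Compute 2^(1/214) = 1.0032442568
Subtract 1: 1.0032442568 - 1 = 0.0032442568
Multiply by n: 214 * 0.0032442568 = 0.6942709552
Round to 4 dp: 0.6943

0.6943


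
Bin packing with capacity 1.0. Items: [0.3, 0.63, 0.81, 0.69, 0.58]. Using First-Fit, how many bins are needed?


Place items sequentially using First-Fit:
  Item 0.3 -> new Bin 1
  Item 0.63 -> Bin 1 (now 0.93)
  Item 0.81 -> new Bin 2
  Item 0.69 -> new Bin 3
  Item 0.58 -> new Bin 4
Total bins used = 4

4


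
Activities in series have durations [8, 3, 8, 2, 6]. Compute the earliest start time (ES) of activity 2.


Activity 2 starts after activities 1 through 1 complete.
Predecessor durations: [8]
ES = 8 = 8

8


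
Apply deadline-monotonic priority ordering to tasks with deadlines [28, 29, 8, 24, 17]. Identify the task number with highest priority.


Sort tasks by relative deadline (ascending):
  Task 3: deadline = 8
  Task 5: deadline = 17
  Task 4: deadline = 24
  Task 1: deadline = 28
  Task 2: deadline = 29
Priority order (highest first): [3, 5, 4, 1, 2]
Highest priority task = 3

3


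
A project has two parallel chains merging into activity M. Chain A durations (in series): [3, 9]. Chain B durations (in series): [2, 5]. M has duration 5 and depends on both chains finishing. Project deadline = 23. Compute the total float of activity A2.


Forward pass: ES(A2) = sum of predecessors on chain A = 3
EF = ES + duration = 3 + 9 = 12
Backward pass: LF(M) = deadline = 23; LS(M) = 23 - 5 = 18
LF(A2) = LS(M) - sum(successors on chain A) = 18 - 0 = 18
LS = LF - duration = 18 - 9 = 9
Total float = LS - ES = 9 - 3 = 6

6


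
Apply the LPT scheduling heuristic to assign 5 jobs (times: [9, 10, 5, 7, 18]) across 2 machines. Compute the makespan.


Sort jobs in decreasing order (LPT): [18, 10, 9, 7, 5]
Assign each job to the least loaded machine:
  Machine 1: jobs [18, 7], load = 25
  Machine 2: jobs [10, 9, 5], load = 24
Makespan = max load = 25

25


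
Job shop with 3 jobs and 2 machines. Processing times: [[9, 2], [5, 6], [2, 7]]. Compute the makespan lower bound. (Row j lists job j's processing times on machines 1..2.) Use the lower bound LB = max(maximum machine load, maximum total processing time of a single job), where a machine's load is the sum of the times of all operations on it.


Machine loads:
  Machine 1: 9 + 5 + 2 = 16
  Machine 2: 2 + 6 + 7 = 15
Max machine load = 16
Job totals:
  Job 1: 11
  Job 2: 11
  Job 3: 9
Max job total = 11
Lower bound = max(16, 11) = 16

16


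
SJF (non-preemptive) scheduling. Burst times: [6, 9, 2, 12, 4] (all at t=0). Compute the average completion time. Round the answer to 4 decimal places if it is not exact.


SJF order (ascending): [2, 4, 6, 9, 12]
Completion times:
  Job 1: burst=2, C=2
  Job 2: burst=4, C=6
  Job 3: burst=6, C=12
  Job 4: burst=9, C=21
  Job 5: burst=12, C=33
Average completion = 74/5 = 14.8

14.8


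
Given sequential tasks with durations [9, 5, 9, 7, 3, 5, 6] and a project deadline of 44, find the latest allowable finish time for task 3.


LF(activity 3) = deadline - sum of successor durations
Successors: activities 4 through 7 with durations [7, 3, 5, 6]
Sum of successor durations = 21
LF = 44 - 21 = 23

23


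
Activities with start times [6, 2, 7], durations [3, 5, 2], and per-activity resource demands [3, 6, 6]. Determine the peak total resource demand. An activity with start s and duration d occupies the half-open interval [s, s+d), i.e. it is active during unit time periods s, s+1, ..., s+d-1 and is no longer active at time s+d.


Each activity i is active on [start_i, start_i + duration_i).
Compute total resource usage per time slot:
  t=0: active resources = [], total = 0
  t=1: active resources = [], total = 0
  t=2: active resources = [6], total = 6
  t=3: active resources = [6], total = 6
  t=4: active resources = [6], total = 6
  t=5: active resources = [6], total = 6
  t=6: active resources = [3, 6], total = 9
  t=7: active resources = [3, 6], total = 9
  t=8: active resources = [3, 6], total = 9
Peak resource demand = 9

9


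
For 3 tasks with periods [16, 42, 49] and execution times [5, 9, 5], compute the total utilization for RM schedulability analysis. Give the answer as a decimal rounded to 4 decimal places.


Compute individual utilizations (exact fractions):
  Task 1: C/T = 5/16 (approx. 0.3125)
  Task 2: C/T = 9/42 = 3/14 (approx. 0.2143)
  Task 3: C/T = 5/49 (approx. 0.102)
Total utilization U = 5/16 + 3/14 + 5/49 = 493/784
Rounded to 4 decimal places: U = 0.6288
RM (Liu & Layland) bound for 3 tasks = 0.779763; compare with U = 493/784 (approx. 0.628827)
U <= bound, so schedulable by RM sufficient condition.

0.6288


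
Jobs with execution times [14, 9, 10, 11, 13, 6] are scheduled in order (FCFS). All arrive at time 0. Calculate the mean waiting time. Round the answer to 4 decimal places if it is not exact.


FCFS order (as given): [14, 9, 10, 11, 13, 6]
Waiting times:
  Job 1: wait = 0
  Job 2: wait = 14
  Job 3: wait = 23
  Job 4: wait = 33
  Job 5: wait = 44
  Job 6: wait = 57
Sum of waiting times = 171
Average waiting time = 171/6 = 28.5

28.5


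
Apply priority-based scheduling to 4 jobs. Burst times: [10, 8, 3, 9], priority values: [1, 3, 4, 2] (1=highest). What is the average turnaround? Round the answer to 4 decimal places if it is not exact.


Sort by priority (ascending = highest first):
Order: [(1, 10), (2, 9), (3, 8), (4, 3)]
Completion times:
  Priority 1, burst=10, C=10
  Priority 2, burst=9, C=19
  Priority 3, burst=8, C=27
  Priority 4, burst=3, C=30
Average turnaround = 86/4 = 21.5

21.5


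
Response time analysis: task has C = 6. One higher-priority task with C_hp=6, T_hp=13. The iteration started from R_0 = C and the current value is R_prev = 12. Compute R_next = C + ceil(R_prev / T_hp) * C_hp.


R_next = C + ceil(R_prev / T_hp) * C_hp
ceil(12 / 13) = ceil(0.9231) = 1
Interference = 1 * 6 = 6
R_next = 6 + 6 = 12
R_next = R_prev, so the iteration has converged (response time = 12).

12


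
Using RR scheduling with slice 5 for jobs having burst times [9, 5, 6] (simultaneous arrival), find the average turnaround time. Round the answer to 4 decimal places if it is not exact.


Time quantum = 5
Execution trace:
  J1 runs 5 units, time = 5
  J2 runs 5 units, time = 10
  J3 runs 5 units, time = 15
  J1 runs 4 units, time = 19
  J3 runs 1 units, time = 20
Finish times: [19, 10, 20]
Average turnaround = 49/3 = 16.3333

16.3333


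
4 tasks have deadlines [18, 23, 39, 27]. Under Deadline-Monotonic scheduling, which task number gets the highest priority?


Sort tasks by relative deadline (ascending):
  Task 1: deadline = 18
  Task 2: deadline = 23
  Task 4: deadline = 27
  Task 3: deadline = 39
Priority order (highest first): [1, 2, 4, 3]
Highest priority task = 1

1


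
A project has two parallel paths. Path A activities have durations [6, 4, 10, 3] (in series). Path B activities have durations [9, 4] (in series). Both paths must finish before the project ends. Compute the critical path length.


Path A total = 6 + 4 + 10 + 3 = 23
Path B total = 9 + 4 = 13
Critical path = longest path = max(23, 13) = 23

23


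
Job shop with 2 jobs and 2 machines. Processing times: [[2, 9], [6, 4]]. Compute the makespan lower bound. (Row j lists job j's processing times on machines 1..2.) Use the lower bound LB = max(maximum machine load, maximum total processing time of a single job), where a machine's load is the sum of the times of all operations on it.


Machine loads:
  Machine 1: 2 + 6 = 8
  Machine 2: 9 + 4 = 13
Max machine load = 13
Job totals:
  Job 1: 11
  Job 2: 10
Max job total = 11
Lower bound = max(13, 11) = 13

13


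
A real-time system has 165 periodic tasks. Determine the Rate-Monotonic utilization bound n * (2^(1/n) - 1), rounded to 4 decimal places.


Compute 2^(1/165) = 1.0042097281
Subtract 1: 1.0042097281 - 1 = 0.0042097281
Multiply by n: 165 * 0.0042097281 = 0.6946051365
Round to 4 dp: 0.6946

0.6946


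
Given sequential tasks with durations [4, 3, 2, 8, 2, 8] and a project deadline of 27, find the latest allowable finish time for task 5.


LF(activity 5) = deadline - sum of successor durations
Successors: activities 6 through 6 with durations [8]
Sum of successor durations = 8
LF = 27 - 8 = 19

19


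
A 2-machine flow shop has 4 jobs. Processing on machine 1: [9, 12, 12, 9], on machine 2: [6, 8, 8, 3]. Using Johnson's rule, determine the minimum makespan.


Apply Johnson's rule:
  Group 1 (a <= b): []
  Group 2 (a > b): [(2, 12, 8), (3, 12, 8), (1, 9, 6), (4, 9, 3)]
Optimal job order: [2, 3, 1, 4]
Schedule:
  Job 2: M1 done at 12, M2 done at 20
  Job 3: M1 done at 24, M2 done at 32
  Job 1: M1 done at 33, M2 done at 39
  Job 4: M1 done at 42, M2 done at 45
Makespan = 45

45


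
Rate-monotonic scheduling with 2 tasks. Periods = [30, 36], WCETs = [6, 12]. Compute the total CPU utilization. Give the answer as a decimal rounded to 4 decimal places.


Compute individual utilizations (exact fractions):
  Task 1: C/T = 6/30 = 1/5 (approx. 0.2)
  Task 2: C/T = 12/36 = 1/3 (approx. 0.3333)
Total utilization U = 1/5 + 1/3 = 8/15
Rounded to 4 decimal places: U = 0.5333
RM (Liu & Layland) bound for 2 tasks = 0.828427; compare with U = 8/15 (approx. 0.533333)
U <= bound, so schedulable by RM sufficient condition.

0.5333


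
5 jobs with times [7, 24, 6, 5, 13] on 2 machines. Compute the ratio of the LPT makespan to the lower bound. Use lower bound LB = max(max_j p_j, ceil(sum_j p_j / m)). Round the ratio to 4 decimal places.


LPT order: [24, 13, 7, 6, 5]
Machine loads after assignment: [29, 26]
LPT makespan = 29
Lower bound = max(max_job, ceil(total/2)) = max(24, 28) = 28
Ratio = 29 / 28 = 1.0357

1.0357


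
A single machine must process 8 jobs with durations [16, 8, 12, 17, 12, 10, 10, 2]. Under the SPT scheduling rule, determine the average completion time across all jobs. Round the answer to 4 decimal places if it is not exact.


Sort jobs by processing time (SPT order): [2, 8, 10, 10, 12, 12, 16, 17]
Compute completion times sequentially:
  Job 1: processing = 2, completes at 2
  Job 2: processing = 8, completes at 10
  Job 3: processing = 10, completes at 20
  Job 4: processing = 10, completes at 30
  Job 5: processing = 12, completes at 42
  Job 6: processing = 12, completes at 54
  Job 7: processing = 16, completes at 70
  Job 8: processing = 17, completes at 87
Sum of completion times = 315
Average completion time = 315/8 = 39.375

39.375


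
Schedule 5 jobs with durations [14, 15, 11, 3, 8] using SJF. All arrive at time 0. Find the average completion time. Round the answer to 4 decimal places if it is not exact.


SJF order (ascending): [3, 8, 11, 14, 15]
Completion times:
  Job 1: burst=3, C=3
  Job 2: burst=8, C=11
  Job 3: burst=11, C=22
  Job 4: burst=14, C=36
  Job 5: burst=15, C=51
Average completion = 123/5 = 24.6

24.6


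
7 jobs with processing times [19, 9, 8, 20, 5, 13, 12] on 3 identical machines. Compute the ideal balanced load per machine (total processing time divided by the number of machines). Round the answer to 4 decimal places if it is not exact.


Total processing time = 19 + 9 + 8 + 20 + 5 + 13 + 12 = 86
Number of machines = 3
Ideal balanced load = 86 / 3 = 28.6667

28.6667


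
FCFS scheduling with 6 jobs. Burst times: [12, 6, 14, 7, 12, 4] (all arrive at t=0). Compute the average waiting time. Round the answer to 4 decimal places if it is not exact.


FCFS order (as given): [12, 6, 14, 7, 12, 4]
Waiting times:
  Job 1: wait = 0
  Job 2: wait = 12
  Job 3: wait = 18
  Job 4: wait = 32
  Job 5: wait = 39
  Job 6: wait = 51
Sum of waiting times = 152
Average waiting time = 152/6 = 25.3333

25.3333


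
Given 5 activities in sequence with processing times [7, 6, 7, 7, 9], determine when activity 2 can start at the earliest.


Activity 2 starts after activities 1 through 1 complete.
Predecessor durations: [7]
ES = 7 = 7

7


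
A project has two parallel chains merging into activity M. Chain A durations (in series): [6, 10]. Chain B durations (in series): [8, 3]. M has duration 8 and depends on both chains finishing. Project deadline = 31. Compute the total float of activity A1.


Forward pass: ES(A1) = sum of predecessors on chain A = 0
EF = ES + duration = 0 + 6 = 6
Backward pass: LF(M) = deadline = 31; LS(M) = 31 - 8 = 23
LF(A1) = LS(M) - sum(successors on chain A) = 23 - 10 = 13
LS = LF - duration = 13 - 6 = 7
Total float = LS - ES = 7 - 0 = 7

7


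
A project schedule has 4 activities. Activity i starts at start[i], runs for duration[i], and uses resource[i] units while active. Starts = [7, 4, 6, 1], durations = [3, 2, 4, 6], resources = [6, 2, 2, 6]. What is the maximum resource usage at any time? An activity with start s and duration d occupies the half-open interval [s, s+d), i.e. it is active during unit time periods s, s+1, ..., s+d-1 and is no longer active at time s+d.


Each activity i is active on [start_i, start_i + duration_i).
Compute total resource usage per time slot:
  t=0: active resources = [], total = 0
  t=1: active resources = [6], total = 6
  t=2: active resources = [6], total = 6
  t=3: active resources = [6], total = 6
  t=4: active resources = [2, 6], total = 8
  t=5: active resources = [2, 6], total = 8
  t=6: active resources = [2, 6], total = 8
  t=7: active resources = [6, 2], total = 8
  t=8: active resources = [6, 2], total = 8
  t=9: active resources = [6, 2], total = 8
Peak resource demand = 8

8


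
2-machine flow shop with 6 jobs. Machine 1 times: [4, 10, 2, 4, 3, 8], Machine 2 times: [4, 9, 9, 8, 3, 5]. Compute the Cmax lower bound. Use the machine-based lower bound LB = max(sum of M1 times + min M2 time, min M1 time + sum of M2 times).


LB1 = sum(M1 times) + min(M2 times) = 31 + 3 = 34
LB2 = min(M1 times) + sum(M2 times) = 2 + 38 = 40
Lower bound = max(LB1, LB2) = max(34, 40) = 40

40


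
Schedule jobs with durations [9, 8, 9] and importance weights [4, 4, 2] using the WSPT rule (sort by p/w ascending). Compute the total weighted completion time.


Compute p/w ratios and sort ascending (WSPT): [(8, 4), (9, 4), (9, 2)]
Compute weighted completion times:
  Job (p=8,w=4): C=8, w*C=4*8=32
  Job (p=9,w=4): C=17, w*C=4*17=68
  Job (p=9,w=2): C=26, w*C=2*26=52
Total weighted completion time = 152

152


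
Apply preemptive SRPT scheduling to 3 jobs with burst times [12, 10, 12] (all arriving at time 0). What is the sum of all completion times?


Since all jobs arrive at t=0, SRPT equals SPT ordering.
SPT order: [10, 12, 12]
Completion times:
  Job 1: p=10, C=10
  Job 2: p=12, C=22
  Job 3: p=12, C=34
Total completion time = 10 + 22 + 34 = 66

66


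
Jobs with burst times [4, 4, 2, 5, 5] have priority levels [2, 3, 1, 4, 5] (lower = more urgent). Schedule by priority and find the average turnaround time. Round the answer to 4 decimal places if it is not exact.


Sort by priority (ascending = highest first):
Order: [(1, 2), (2, 4), (3, 4), (4, 5), (5, 5)]
Completion times:
  Priority 1, burst=2, C=2
  Priority 2, burst=4, C=6
  Priority 3, burst=4, C=10
  Priority 4, burst=5, C=15
  Priority 5, burst=5, C=20
Average turnaround = 53/5 = 10.6

10.6


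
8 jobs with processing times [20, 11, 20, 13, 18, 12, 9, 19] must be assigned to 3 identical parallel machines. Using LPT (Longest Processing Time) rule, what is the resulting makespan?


Sort jobs in decreasing order (LPT): [20, 20, 19, 18, 13, 12, 11, 9]
Assign each job to the least loaded machine:
  Machine 1: jobs [20, 13, 9], load = 42
  Machine 2: jobs [20, 12, 11], load = 43
  Machine 3: jobs [19, 18], load = 37
Makespan = max load = 43

43


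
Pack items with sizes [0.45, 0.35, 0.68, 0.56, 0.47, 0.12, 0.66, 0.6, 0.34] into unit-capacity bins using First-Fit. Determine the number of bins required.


Place items sequentially using First-Fit:
  Item 0.45 -> new Bin 1
  Item 0.35 -> Bin 1 (now 0.8)
  Item 0.68 -> new Bin 2
  Item 0.56 -> new Bin 3
  Item 0.47 -> new Bin 4
  Item 0.12 -> Bin 1 (now 0.92)
  Item 0.66 -> new Bin 5
  Item 0.6 -> new Bin 6
  Item 0.34 -> Bin 3 (now 0.9)
Total bins used = 6

6


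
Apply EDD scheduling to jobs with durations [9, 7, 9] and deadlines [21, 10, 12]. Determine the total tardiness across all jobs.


Sort by due date (EDD order): [(7, 10), (9, 12), (9, 21)]
Compute completion times and tardiness:
  Job 1: p=7, d=10, C=7, tardiness=max(0,7-10)=0
  Job 2: p=9, d=12, C=16, tardiness=max(0,16-12)=4
  Job 3: p=9, d=21, C=25, tardiness=max(0,25-21)=4
Total tardiness = 8

8


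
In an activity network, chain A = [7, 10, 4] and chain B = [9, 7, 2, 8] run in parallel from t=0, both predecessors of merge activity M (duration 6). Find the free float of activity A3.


ES(A3) = sum of predecessors on chain A = 17
EF(A3) = ES + duration = 17 + 4 = 21
Successor of A3 is M. ES(M) = max(sum(A), sum(B)) = max(21, 26) = 26
Free float = ES(successor) - EF(current) = 26 - 21 = 5

5


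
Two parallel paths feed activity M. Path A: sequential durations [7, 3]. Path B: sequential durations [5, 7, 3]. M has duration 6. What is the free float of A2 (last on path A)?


ES(A2) = sum of predecessors on chain A = 7
EF(A2) = ES + duration = 7 + 3 = 10
Successor of A2 is M. ES(M) = max(sum(A), sum(B)) = max(10, 15) = 15
Free float = ES(successor) - EF(current) = 15 - 10 = 5

5


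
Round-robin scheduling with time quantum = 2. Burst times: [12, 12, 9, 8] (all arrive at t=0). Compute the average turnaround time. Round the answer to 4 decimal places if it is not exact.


Time quantum = 2
Execution trace:
  J1 runs 2 units, time = 2
  J2 runs 2 units, time = 4
  J3 runs 2 units, time = 6
  J4 runs 2 units, time = 8
  J1 runs 2 units, time = 10
  J2 runs 2 units, time = 12
  J3 runs 2 units, time = 14
  J4 runs 2 units, time = 16
  J1 runs 2 units, time = 18
  J2 runs 2 units, time = 20
  J3 runs 2 units, time = 22
  J4 runs 2 units, time = 24
  J1 runs 2 units, time = 26
  J2 runs 2 units, time = 28
  J3 runs 2 units, time = 30
  J4 runs 2 units, time = 32
  J1 runs 2 units, time = 34
  J2 runs 2 units, time = 36
  J3 runs 1 units, time = 37
  J1 runs 2 units, time = 39
  J2 runs 2 units, time = 41
Finish times: [39, 41, 37, 32]
Average turnaround = 149/4 = 37.25

37.25


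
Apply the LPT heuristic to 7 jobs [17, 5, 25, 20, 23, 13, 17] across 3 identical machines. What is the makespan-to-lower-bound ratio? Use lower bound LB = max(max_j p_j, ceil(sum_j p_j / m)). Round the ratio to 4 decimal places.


LPT order: [25, 23, 20, 17, 17, 13, 5]
Machine loads after assignment: [38, 40, 42]
LPT makespan = 42
Lower bound = max(max_job, ceil(total/3)) = max(25, 40) = 40
Ratio = 42 / 40 = 1.05

1.05


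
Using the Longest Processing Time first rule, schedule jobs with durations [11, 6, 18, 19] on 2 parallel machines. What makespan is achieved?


Sort jobs in decreasing order (LPT): [19, 18, 11, 6]
Assign each job to the least loaded machine:
  Machine 1: jobs [19, 6], load = 25
  Machine 2: jobs [18, 11], load = 29
Makespan = max load = 29

29


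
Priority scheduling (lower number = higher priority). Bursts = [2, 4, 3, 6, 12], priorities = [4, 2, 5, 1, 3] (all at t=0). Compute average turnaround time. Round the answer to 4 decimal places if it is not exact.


Sort by priority (ascending = highest first):
Order: [(1, 6), (2, 4), (3, 12), (4, 2), (5, 3)]
Completion times:
  Priority 1, burst=6, C=6
  Priority 2, burst=4, C=10
  Priority 3, burst=12, C=22
  Priority 4, burst=2, C=24
  Priority 5, burst=3, C=27
Average turnaround = 89/5 = 17.8

17.8


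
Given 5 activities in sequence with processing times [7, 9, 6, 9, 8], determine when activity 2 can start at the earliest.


Activity 2 starts after activities 1 through 1 complete.
Predecessor durations: [7]
ES = 7 = 7

7


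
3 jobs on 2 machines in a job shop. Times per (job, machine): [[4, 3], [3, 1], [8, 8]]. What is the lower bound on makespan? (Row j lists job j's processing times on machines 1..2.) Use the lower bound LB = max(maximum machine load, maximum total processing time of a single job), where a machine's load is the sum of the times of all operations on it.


Machine loads:
  Machine 1: 4 + 3 + 8 = 15
  Machine 2: 3 + 1 + 8 = 12
Max machine load = 15
Job totals:
  Job 1: 7
  Job 2: 4
  Job 3: 16
Max job total = 16
Lower bound = max(15, 16) = 16

16


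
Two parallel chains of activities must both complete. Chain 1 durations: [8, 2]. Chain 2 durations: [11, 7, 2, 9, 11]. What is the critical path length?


Path A total = 8 + 2 = 10
Path B total = 11 + 7 + 2 + 9 + 11 = 40
Critical path = longest path = max(10, 40) = 40

40


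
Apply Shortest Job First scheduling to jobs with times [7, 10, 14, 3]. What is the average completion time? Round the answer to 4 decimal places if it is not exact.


SJF order (ascending): [3, 7, 10, 14]
Completion times:
  Job 1: burst=3, C=3
  Job 2: burst=7, C=10
  Job 3: burst=10, C=20
  Job 4: burst=14, C=34
Average completion = 67/4 = 16.75

16.75


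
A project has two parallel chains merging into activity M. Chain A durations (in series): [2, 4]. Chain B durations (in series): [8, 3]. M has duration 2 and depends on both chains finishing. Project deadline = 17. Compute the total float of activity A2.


Forward pass: ES(A2) = sum of predecessors on chain A = 2
EF = ES + duration = 2 + 4 = 6
Backward pass: LF(M) = deadline = 17; LS(M) = 17 - 2 = 15
LF(A2) = LS(M) - sum(successors on chain A) = 15 - 0 = 15
LS = LF - duration = 15 - 4 = 11
Total float = LS - ES = 11 - 2 = 9

9


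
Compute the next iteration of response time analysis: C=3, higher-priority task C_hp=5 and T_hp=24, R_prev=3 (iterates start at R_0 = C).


R_next = C + ceil(R_prev / T_hp) * C_hp
ceil(3 / 24) = ceil(0.125) = 1
Interference = 1 * 5 = 5
R_next = 3 + 5 = 8

8


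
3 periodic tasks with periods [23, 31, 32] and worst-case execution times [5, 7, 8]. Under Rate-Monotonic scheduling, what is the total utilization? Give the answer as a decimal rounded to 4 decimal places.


Compute individual utilizations (exact fractions):
  Task 1: C/T = 5/23 (approx. 0.2174)
  Task 2: C/T = 7/31 (approx. 0.2258)
  Task 3: C/T = 8/32 = 1/4 (approx. 0.25)
Total utilization U = 5/23 + 7/31 + 1/4 = 1977/2852
Rounded to 4 decimal places: U = 0.6932
RM (Liu & Layland) bound for 3 tasks = 0.779763; compare with U = 1977/2852 (approx. 0.693198)
U <= bound, so schedulable by RM sufficient condition.

0.6932


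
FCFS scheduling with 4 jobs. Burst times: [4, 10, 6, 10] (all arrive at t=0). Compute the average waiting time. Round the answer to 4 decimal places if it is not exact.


FCFS order (as given): [4, 10, 6, 10]
Waiting times:
  Job 1: wait = 0
  Job 2: wait = 4
  Job 3: wait = 14
  Job 4: wait = 20
Sum of waiting times = 38
Average waiting time = 38/4 = 9.5

9.5


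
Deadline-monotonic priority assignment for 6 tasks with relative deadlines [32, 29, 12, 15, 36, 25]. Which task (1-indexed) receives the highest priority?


Sort tasks by relative deadline (ascending):
  Task 3: deadline = 12
  Task 4: deadline = 15
  Task 6: deadline = 25
  Task 2: deadline = 29
  Task 1: deadline = 32
  Task 5: deadline = 36
Priority order (highest first): [3, 4, 6, 2, 1, 5]
Highest priority task = 3

3
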